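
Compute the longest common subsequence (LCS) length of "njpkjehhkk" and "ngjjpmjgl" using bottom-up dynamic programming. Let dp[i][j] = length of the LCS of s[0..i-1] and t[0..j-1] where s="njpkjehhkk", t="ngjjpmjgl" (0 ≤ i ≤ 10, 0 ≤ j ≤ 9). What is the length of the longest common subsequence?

4

   ''  n  g  j  j  p  m  j  g  l
''  0  0  0  0  0  0  0  0  0  0
 n  0  1  1  1  1  1  1  1  1  1
 j  0  1  1  2  2  2  2  2  2  2
 p  0  1  1  2  2  3  3  3  3  3
 k  0  1  1  2  2  3  3  3  3  3
 j  0  1  1  2  3  3  3  4  4  4
 e  0  1  1  2  3  3  3  4  4  4
 h  0  1  1  2  3  3  3  4  4  4
 h  0  1  1  2  3  3  3  4  4  4
 k  0  1  1  2  3  3  3  4  4  4
 k  0  1  1  2  3  3  3  4  4  4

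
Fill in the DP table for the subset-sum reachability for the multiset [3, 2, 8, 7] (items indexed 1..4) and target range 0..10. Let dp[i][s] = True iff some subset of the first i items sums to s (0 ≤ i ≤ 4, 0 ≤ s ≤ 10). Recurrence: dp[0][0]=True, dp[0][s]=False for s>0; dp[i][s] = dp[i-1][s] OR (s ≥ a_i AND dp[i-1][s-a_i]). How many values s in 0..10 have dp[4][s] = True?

8

i\s   0   1   2   3   4   5   6   7   8   9  10
  0   T   F   F   F   F   F   F   F   F   F   F
  1   T   F   F   T   F   F   F   F   F   F   F
  2   T   F   T   T   F   T   F   F   F   F   F
  3   T   F   T   T   F   T   F   F   T   F   T
  4   T   F   T   T   F   T   F   T   T   T   T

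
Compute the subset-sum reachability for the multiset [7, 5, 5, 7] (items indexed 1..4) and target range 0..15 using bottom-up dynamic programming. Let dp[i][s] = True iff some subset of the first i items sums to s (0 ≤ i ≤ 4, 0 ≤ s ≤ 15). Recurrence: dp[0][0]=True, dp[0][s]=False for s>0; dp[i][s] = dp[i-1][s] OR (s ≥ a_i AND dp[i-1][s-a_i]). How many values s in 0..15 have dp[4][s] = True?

i\s   0   1   2   3   4   5   6   7   8   9  10  11  12  13  14  15
  0   T   F   F   F   F   F   F   F   F   F   F   F   F   F   F   F
  1   T   F   F   F   F   F   F   T   F   F   F   F   F   F   F   F
  2   T   F   F   F   F   T   F   T   F   F   F   F   T   F   F   F
  3   T   F   F   F   F   T   F   T   F   F   T   F   T   F   F   F
  4   T   F   F   F   F   T   F   T   F   F   T   F   T   F   T   F

6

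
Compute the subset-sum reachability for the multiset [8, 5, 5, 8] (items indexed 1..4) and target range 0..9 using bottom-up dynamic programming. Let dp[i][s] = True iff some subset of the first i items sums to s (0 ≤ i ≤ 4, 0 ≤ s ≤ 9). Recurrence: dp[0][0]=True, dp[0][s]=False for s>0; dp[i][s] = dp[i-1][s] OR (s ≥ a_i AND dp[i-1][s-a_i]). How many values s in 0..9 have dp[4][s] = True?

3

i\s   0   1   2   3   4   5   6   7   8   9
  0   T   F   F   F   F   F   F   F   F   F
  1   T   F   F   F   F   F   F   F   T   F
  2   T   F   F   F   F   T   F   F   T   F
  3   T   F   F   F   F   T   F   F   T   F
  4   T   F   F   F   F   T   F   F   T   F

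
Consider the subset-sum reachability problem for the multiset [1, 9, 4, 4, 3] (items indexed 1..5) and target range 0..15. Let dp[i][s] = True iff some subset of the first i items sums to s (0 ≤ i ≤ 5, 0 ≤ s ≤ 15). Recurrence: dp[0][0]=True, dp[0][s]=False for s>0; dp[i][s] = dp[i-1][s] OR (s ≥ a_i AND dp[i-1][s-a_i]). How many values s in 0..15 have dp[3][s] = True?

i\s   0   1   2   3   4   5   6   7   8   9  10  11  12  13  14  15
  0   T   F   F   F   F   F   F   F   F   F   F   F   F   F   F   F
  1   T   T   F   F   F   F   F   F   F   F   F   F   F   F   F   F
  2   T   T   F   F   F   F   F   F   F   T   T   F   F   F   F   F
  3   T   T   F   F   T   T   F   F   F   T   T   F   F   T   T   F
  4   T   T   F   F   T   T   F   F   T   T   T   F   F   T   T   F
  5   T   T   F   T   T   T   F   T   T   T   T   T   T   T   T   F

8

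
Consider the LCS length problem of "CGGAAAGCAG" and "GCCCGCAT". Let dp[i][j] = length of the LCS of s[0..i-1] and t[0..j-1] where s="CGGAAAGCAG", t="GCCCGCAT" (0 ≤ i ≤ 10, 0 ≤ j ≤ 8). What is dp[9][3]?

2

   ''  G  C  C  C  G  C  A  T
''  0  0  0  0  0  0  0  0  0
 C  0  0  1  1  1  1  1  1  1
 G  0  1  1  1  1  2  2  2  2
 G  0  1  1  1  1  2  2  2  2
 A  0  1  1  1  1  2  2  3  3
 A  0  1  1  1  1  2  2  3  3
 A  0  1  1  1  1  2  2  3  3
 G  0  1  1  1  1  2  2  3  3
 C  0  1  2  2  2  2  3  3  3
 A  0  1  2  2  2  2  3  4  4
 G  0  1  2  2  2  3  3  4  4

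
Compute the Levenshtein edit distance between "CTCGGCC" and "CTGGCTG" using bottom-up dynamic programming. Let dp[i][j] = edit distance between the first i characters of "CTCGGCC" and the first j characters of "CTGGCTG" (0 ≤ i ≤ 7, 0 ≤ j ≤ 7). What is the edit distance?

3

   ''  C  T  G  G  C  T  G
''  0  1  2  3  4  5  6  7
 C  1  0  1  2  3  4  5  6
 T  2  1  0  1  2  3  4  5
 C  3  2  1  1  2  2  3  4
 G  4  3  2  1  1  2  3  3
 G  5  4  3  2  1  2  3  3
 C  6  5  4  3  2  1  2  3
 C  7  6  5  4  3  2  2  3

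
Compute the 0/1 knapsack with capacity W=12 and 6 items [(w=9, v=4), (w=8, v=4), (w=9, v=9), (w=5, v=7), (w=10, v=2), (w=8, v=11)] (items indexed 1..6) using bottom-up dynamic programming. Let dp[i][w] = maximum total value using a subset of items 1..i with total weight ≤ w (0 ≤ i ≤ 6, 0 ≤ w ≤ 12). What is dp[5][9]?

i\w   0   1   2   3   4   5   6   7   8   9  10  11  12
  0   0   0   0   0   0   0   0   0   0   0   0   0   0
  1   0   0   0   0   0   0   0   0   0   4   4   4   4
  2   0   0   0   0   0   0   0   0   4   4   4   4   4
  3   0   0   0   0   0   0   0   0   4   9   9   9   9
  4   0   0   0   0   0   7   7   7   7   9   9   9   9
  5   0   0   0   0   0   7   7   7   7   9   9   9   9
  6   0   0   0   0   0   7   7   7  11  11  11  11  11

9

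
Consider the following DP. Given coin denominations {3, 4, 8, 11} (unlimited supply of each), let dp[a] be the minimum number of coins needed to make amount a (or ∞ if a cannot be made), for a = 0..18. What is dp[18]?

 a  0  1  2  3  4  5  6  7  8  9 10 11 12 13 14 15 16 17 18
dp  0  -  -  1  1  -  2  2  1  3  3  1  2  4  2  2  2  3  3
(- denotes ∞ / unreachable)

3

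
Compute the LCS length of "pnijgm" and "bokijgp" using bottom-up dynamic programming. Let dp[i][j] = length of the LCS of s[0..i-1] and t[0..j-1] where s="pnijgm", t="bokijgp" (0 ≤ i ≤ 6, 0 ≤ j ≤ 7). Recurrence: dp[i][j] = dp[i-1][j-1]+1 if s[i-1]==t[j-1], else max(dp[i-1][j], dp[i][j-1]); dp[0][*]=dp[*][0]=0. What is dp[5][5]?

   ''  b  o  k  i  j  g  p
''  0  0  0  0  0  0  0  0
 p  0  0  0  0  0  0  0  1
 n  0  0  0  0  0  0  0  1
 i  0  0  0  0  1  1  1  1
 j  0  0  0  0  1  2  2  2
 g  0  0  0  0  1  2  3  3
 m  0  0  0  0  1  2  3  3

2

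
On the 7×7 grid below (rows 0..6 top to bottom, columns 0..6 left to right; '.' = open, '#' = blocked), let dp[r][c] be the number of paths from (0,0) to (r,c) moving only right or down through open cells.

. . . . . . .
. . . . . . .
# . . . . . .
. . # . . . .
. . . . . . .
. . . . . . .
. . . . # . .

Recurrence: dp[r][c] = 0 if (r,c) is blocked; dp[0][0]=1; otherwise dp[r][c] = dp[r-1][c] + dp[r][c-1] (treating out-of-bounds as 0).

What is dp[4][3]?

11

r\c   0   1   2   3   4   5   6
  0   1   1   1   1   1   1   1
  1   1   2   3   4   5   6   7
  2   0   2   5   9  14  20  27
  3   0   2   0   9  23  43  70
  4   0   2   2  11  34  77 147
  5   0   2   4  15  49 126 273
  6   0   2   6  21   0 126 399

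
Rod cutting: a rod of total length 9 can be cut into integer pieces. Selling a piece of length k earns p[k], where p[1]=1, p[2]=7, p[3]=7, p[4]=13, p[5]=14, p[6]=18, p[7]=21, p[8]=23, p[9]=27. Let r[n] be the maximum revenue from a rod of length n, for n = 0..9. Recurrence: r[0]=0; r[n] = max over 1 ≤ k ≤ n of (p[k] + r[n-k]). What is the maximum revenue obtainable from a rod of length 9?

29

   n    0    1    2    3    4    5    6    7    8    9
r[n]    0    1    7    8   14   15   21   22   28   29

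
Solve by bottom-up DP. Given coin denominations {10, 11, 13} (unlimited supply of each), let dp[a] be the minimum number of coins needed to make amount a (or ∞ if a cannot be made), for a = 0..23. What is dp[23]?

 a  0  1  2  3  4  5  6  7  8  9 10 11 12 13 14 15 16 17 18 19 20 21 22 23
dp  0  -  -  -  -  -  -  -  -  -  1  1  -  1  -  -  -  -  -  -  2  2  2  2
(- denotes ∞ / unreachable)

2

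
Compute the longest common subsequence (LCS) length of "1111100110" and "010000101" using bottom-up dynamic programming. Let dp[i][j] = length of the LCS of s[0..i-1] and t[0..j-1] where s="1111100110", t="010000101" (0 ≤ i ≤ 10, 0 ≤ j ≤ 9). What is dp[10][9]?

5

   ''  0  1  0  0  0  0  1  0  1
''  0  0  0  0  0  0  0  0  0  0
 1  0  0  1  1  1  1  1  1  1  1
 1  0  0  1  1  1  1  1  2  2  2
 1  0  0  1  1  1  1  1  2  2  3
 1  0  0  1  1  1  1  1  2  2  3
 1  0  0  1  1  1  1  1  2  2  3
 0  0  1  1  2  2  2  2  2  3  3
 0  0  1  1  2  3  3  3  3  3  3
 1  0  1  2  2  3  3  3  4  4  4
 1  0  1  2  2  3  3  3  4  4  5
 0  0  1  2  3  3  4  4  4  5  5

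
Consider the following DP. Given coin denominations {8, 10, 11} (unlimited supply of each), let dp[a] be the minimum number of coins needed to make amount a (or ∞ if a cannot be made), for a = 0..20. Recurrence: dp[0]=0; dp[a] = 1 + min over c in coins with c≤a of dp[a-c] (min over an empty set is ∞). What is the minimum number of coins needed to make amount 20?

2

 a  0  1  2  3  4  5  6  7  8  9 10 11 12 13 14 15 16 17 18 19 20
dp  0  -  -  -  -  -  -  -  1  -  1  1  -  -  -  -  2  -  2  2  2
(- denotes ∞ / unreachable)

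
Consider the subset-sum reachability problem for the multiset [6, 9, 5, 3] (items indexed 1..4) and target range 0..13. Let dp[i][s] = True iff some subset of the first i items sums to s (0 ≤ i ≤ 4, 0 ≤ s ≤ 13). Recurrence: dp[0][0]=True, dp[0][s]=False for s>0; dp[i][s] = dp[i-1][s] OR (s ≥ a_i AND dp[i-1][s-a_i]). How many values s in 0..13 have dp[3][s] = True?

5

i\s   0   1   2   3   4   5   6   7   8   9  10  11  12  13
  0   T   F   F   F   F   F   F   F   F   F   F   F   F   F
  1   T   F   F   F   F   F   T   F   F   F   F   F   F   F
  2   T   F   F   F   F   F   T   F   F   T   F   F   F   F
  3   T   F   F   F   F   T   T   F   F   T   F   T   F   F
  4   T   F   F   T   F   T   T   F   T   T   F   T   T   F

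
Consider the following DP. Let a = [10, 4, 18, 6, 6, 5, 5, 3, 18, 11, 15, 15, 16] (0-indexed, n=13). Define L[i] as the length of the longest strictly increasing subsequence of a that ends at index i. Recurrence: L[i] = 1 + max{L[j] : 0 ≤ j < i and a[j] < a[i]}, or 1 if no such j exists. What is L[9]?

   i    0    1    2    3    4    5    6    7    8    9   10   11   12
a[i]   10    4   18    6    6    5    5    3   18   11   15   15   16
L[i]    1    1    2    2    2    2    2    1    3    3    4    4    5

3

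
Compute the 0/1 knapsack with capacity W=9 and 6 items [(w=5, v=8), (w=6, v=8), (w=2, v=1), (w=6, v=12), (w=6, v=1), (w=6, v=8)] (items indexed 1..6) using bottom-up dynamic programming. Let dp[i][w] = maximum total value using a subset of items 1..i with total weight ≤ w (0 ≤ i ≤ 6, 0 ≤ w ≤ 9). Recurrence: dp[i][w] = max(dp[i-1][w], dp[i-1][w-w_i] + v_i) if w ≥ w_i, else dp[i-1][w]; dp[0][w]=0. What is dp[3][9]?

9

i\w   0   1   2   3   4   5   6   7   8   9
  0   0   0   0   0   0   0   0   0   0   0
  1   0   0   0   0   0   8   8   8   8   8
  2   0   0   0   0   0   8   8   8   8   8
  3   0   0   1   1   1   8   8   9   9   9
  4   0   0   1   1   1   8  12  12  13  13
  5   0   0   1   1   1   8  12  12  13  13
  6   0   0   1   1   1   8  12  12  13  13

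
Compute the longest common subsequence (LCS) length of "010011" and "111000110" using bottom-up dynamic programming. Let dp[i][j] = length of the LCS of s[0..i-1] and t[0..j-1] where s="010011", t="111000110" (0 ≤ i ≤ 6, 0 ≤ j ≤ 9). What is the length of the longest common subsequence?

   ''  1  1  1  0  0  0  1  1  0
''  0  0  0  0  0  0  0  0  0  0
 0  0  0  0  0  1  1  1  1  1  1
 1  0  1  1  1  1  1  1  2  2  2
 0  0  1  1  1  2  2  2  2  2  3
 0  0  1  1  1  2  3  3  3  3  3
 1  0  1  2  2  2  3  3  4  4  4
 1  0  1  2  3  3  3  3  4  5  5

5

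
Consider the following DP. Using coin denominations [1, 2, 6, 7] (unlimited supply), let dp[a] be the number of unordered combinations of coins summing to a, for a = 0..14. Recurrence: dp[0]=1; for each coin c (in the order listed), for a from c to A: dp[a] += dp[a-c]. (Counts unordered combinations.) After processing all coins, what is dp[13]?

after  coin     0     1     2     3     4     5     6     7     8     9    10    11    12    13    14
          1     1     1     1     1     1     1     1     1     1     1     1     1     1     1     1
          2     1     1     2     2     3     3     4     4     5     5     6     6     7     7     8
          6     1     1     2     2     3     3     5     5     7     7     9     9    12    12    15
          7     1     1     2     2     3     3     5     6     8     9    11    12    15    17    21

17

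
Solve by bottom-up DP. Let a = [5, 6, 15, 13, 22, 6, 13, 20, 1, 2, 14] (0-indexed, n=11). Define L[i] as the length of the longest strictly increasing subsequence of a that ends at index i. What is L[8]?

   i    0    1    2    3    4    5    6    7    8    9   10
a[i]    5    6   15   13   22    6   13   20    1    2   14
L[i]    1    2    3    3    4    2    3    4    1    2    4

1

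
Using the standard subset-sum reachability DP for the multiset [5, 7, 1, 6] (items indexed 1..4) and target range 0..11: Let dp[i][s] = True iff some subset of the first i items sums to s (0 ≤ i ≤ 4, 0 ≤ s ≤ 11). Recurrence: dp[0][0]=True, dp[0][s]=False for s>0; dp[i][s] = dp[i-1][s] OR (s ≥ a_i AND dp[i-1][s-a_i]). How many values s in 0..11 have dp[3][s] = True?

6

i\s   0   1   2   3   4   5   6   7   8   9  10  11
  0   T   F   F   F   F   F   F   F   F   F   F   F
  1   T   F   F   F   F   T   F   F   F   F   F   F
  2   T   F   F   F   F   T   F   T   F   F   F   F
  3   T   T   F   F   F   T   T   T   T   F   F   F
  4   T   T   F   F   F   T   T   T   T   F   F   T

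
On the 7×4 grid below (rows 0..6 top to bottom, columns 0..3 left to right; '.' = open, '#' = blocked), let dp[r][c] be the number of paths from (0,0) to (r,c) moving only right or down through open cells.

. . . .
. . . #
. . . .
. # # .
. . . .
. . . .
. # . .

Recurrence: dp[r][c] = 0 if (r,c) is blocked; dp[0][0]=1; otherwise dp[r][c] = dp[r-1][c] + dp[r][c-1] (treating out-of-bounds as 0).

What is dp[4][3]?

7

r\c   0   1   2   3
  0   1   1   1   1
  1   1   2   3   0
  2   1   3   6   6
  3   1   0   0   6
  4   1   1   1   7
  5   1   2   3  10
  6   1   0   3  13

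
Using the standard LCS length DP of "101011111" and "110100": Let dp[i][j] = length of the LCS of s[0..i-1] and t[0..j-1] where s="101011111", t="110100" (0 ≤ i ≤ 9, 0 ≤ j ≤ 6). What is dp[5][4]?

   ''  1  1  0  1  0  0
''  0  0  0  0  0  0  0
 1  0  1  1  1  1  1  1
 0  0  1  1  2  2  2  2
 1  0  1  2  2  3  3  3
 0  0  1  2  3  3  4  4
 1  0  1  2  3  4  4  4
 1  0  1  2  3  4  4  4
 1  0  1  2  3  4  4  4
 1  0  1  2  3  4  4  4
 1  0  1  2  3  4  4  4

4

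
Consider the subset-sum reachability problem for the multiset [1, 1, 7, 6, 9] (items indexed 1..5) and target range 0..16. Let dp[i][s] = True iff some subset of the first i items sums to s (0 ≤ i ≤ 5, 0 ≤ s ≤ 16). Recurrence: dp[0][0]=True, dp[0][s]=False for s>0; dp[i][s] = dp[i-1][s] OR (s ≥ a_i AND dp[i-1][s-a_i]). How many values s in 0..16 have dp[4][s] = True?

i\s   0   1   2   3   4   5   6   7   8   9  10  11  12  13  14  15  16
  0   T   F   F   F   F   F   F   F   F   F   F   F   F   F   F   F   F
  1   T   T   F   F   F   F   F   F   F   F   F   F   F   F   F   F   F
  2   T   T   T   F   F   F   F   F   F   F   F   F   F   F   F   F   F
  3   T   T   T   F   F   F   F   T   T   T   F   F   F   F   F   F   F
  4   T   T   T   F   F   F   T   T   T   T   F   F   F   T   T   T   F
  5   T   T   T   F   F   F   T   T   T   T   T   T   F   T   T   T   T

10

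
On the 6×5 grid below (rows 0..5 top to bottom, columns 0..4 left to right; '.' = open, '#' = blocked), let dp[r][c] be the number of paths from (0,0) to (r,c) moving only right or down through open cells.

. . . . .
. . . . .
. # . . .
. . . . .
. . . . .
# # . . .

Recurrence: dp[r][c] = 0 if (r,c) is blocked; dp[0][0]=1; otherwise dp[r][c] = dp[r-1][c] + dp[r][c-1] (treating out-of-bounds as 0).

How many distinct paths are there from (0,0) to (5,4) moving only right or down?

r\c   0   1   2   3   4
  0   1   1   1   1   1
  1   1   2   3   4   5
  2   1   0   3   7  12
  3   1   1   4  11  23
  4   1   2   6  17  40
  5   0   0   6  23  63

63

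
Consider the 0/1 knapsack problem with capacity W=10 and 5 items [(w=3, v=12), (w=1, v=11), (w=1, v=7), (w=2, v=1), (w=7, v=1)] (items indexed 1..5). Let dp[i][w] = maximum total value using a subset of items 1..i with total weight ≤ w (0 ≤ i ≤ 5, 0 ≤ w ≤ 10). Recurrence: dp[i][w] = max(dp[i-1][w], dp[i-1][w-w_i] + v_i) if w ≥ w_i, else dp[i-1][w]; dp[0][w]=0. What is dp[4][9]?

31

i\w   0   1   2   3   4   5   6   7   8   9  10
  0   0   0   0   0   0   0   0   0   0   0   0
  1   0   0   0  12  12  12  12  12  12  12  12
  2   0  11  11  12  23  23  23  23  23  23  23
  3   0  11  18  18  23  30  30  30  30  30  30
  4   0  11  18  18  23  30  30  31  31  31  31
  5   0  11  18  18  23  30  30  31  31  31  31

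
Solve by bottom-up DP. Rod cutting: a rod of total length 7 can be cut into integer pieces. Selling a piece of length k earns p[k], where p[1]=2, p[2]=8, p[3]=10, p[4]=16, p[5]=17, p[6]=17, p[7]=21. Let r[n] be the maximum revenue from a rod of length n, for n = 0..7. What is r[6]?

24

   n    0    1    2    3    4    5    6    7
r[n]    0    2    8   10   16   18   24   26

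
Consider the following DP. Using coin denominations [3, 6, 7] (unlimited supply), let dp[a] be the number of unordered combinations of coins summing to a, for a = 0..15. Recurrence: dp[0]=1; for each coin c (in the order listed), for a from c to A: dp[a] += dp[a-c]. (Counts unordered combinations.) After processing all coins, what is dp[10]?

1

after  coin     0     1     2     3     4     5     6     7     8     9    10    11    12    13    14    15
          3     1     0     0     1     0     0     1     0     0     1     0     0     1     0     0     1
          6     1     0     0     1     0     0     2     0     0     2     0     0     3     0     0     3
          7     1     0     0     1     0     0     2     1     0     2     1     0     3     2     1     3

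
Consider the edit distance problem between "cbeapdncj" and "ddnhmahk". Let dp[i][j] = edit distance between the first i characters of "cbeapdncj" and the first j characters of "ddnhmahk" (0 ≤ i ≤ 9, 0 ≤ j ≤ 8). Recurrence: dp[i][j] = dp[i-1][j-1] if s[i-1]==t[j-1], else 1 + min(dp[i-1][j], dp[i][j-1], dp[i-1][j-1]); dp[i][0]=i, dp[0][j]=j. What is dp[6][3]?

6

   ''  d  d  n  h  m  a  h  k
''  0  1  2  3  4  5  6  7  8
 c  1  1  2  3  4  5  6  7  8
 b  2  2  2  3  4  5  6  7  8
 e  3  3  3  3  4  5  6  7  8
 a  4  4  4  4  4  5  5  6  7
 p  5  5  5  5  5  5  6  6  7
 d  6  5  5  6  6  6  6  7  7
 n  7  6  6  5  6  7  7  7  8
 c  8  7  7  6  6  7  8  8  8
 j  9  8  8  7  7  7  8  9  9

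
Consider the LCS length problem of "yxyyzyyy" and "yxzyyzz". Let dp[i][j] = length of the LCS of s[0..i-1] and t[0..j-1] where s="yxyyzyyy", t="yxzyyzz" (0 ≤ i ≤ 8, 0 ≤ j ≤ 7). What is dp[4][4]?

3

   ''  y  x  z  y  y  z  z
''  0  0  0  0  0  0  0  0
 y  0  1  1  1  1  1  1  1
 x  0  1  2  2  2  2  2  2
 y  0  1  2  2  3  3  3  3
 y  0  1  2  2  3  4  4  4
 z  0  1  2  3  3  4  5  5
 y  0  1  2  3  4  4  5  5
 y  0  1  2  3  4  5  5  5
 y  0  1  2  3  4  5  5  5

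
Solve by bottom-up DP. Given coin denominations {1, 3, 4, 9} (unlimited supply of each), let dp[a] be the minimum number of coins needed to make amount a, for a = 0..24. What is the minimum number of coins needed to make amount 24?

 a  0  1  2  3  4  5  6  7  8  9 10 11 12 13 14 15 16 17 18 19 20 21 22 23 24
dp  0  1  2  1  1  2  2  2  2  1  2  3  2  2  3  3  3  3  2  3  4  3  3  4  4

4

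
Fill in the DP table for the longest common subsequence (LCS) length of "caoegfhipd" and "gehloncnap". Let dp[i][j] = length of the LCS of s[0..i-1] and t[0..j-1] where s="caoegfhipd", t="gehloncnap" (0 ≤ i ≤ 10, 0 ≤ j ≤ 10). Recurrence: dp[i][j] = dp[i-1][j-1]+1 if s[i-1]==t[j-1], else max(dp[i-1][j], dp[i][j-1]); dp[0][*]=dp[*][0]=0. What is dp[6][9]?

2

   ''  g  e  h  l  o  n  c  n  a  p
''  0  0  0  0  0  0  0  0  0  0  0
 c  0  0  0  0  0  0  0  1  1  1  1
 a  0  0  0  0  0  0  0  1  1  2  2
 o  0  0  0  0  0  1  1  1  1  2  2
 e  0  0  1  1  1  1  1  1  1  2  2
 g  0  1  1  1  1  1  1  1  1  2  2
 f  0  1  1  1  1  1  1  1  1  2  2
 h  0  1  1  2  2  2  2  2  2  2  2
 i  0  1  1  2  2  2  2  2  2  2  2
 p  0  1  1  2  2  2  2  2  2  2  3
 d  0  1  1  2  2  2  2  2  2  2  3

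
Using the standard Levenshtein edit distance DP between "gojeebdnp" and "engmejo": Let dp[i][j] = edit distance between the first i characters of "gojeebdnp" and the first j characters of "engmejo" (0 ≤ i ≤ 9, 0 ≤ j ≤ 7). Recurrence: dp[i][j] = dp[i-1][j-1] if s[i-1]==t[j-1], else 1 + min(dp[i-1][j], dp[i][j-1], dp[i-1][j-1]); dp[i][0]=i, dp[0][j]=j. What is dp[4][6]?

   ''  e  n  g  m  e  j  o
''  0  1  2  3  4  5  6  7
 g  1  1  2  2  3  4  5  6
 o  2  2  2  3  3  4  5  5
 j  3  3  3  3  4  4  4  5
 e  4  3  4  4  4  4  5  5
 e  5  4  4  5  5  4  5  6
 b  6  5  5  5  6  5  5  6
 d  7  6  6  6  6  6  6  6
 n  8  7  6  7  7  7  7  7
 p  9  8  7  7  8  8  8  8

5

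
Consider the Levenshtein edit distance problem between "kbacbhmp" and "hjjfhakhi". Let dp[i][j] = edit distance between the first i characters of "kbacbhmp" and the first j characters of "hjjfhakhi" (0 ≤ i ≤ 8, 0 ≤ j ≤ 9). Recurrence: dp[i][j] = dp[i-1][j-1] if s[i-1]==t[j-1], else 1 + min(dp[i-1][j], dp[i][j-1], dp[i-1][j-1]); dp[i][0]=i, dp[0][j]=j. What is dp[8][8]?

8

   ''  h  j  j  f  h  a  k  h  i
''  0  1  2  3  4  5  6  7  8  9
 k  1  1  2  3  4  5  6  6  7  8
 b  2  2  2  3  4  5  6  7  7  8
 a  3  3  3  3  4  5  5  6  7  8
 c  4  4  4  4  4  5  6  6  7  8
 b  5  5  5  5  5  5  6  7  7  8
 h  6  5  6  6  6  5  6  7  7  8
 m  7  6  6  7  7  6  6  7  8  8
 p  8  7  7  7  8  7  7  7  8  9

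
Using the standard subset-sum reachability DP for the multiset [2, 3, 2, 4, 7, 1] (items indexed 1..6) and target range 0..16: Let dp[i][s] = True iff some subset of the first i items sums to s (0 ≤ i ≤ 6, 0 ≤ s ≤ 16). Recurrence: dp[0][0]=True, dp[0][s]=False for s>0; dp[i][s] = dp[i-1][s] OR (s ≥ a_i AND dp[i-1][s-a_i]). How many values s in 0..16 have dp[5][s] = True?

16

i\s   0   1   2   3   4   5   6   7   8   9  10  11  12  13  14  15  16
  0   T   F   F   F   F   F   F   F   F   F   F   F   F   F   F   F   F
  1   T   F   T   F   F   F   F   F   F   F   F   F   F   F   F   F   F
  2   T   F   T   T   F   T   F   F   F   F   F   F   F   F   F   F   F
  3   T   F   T   T   T   T   F   T   F   F   F   F   F   F   F   F   F
  4   T   F   T   T   T   T   T   T   T   T   F   T   F   F   F   F   F
  5   T   F   T   T   T   T   T   T   T   T   T   T   T   T   T   T   T
  6   T   T   T   T   T   T   T   T   T   T   T   T   T   T   T   T   T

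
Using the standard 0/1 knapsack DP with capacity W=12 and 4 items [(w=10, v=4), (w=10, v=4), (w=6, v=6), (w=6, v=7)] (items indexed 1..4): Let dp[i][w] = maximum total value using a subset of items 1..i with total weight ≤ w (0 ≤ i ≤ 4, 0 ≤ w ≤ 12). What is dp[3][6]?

i\w   0   1   2   3   4   5   6   7   8   9  10  11  12
  0   0   0   0   0   0   0   0   0   0   0   0   0   0
  1   0   0   0   0   0   0   0   0   0   0   4   4   4
  2   0   0   0   0   0   0   0   0   0   0   4   4   4
  3   0   0   0   0   0   0   6   6   6   6   6   6   6
  4   0   0   0   0   0   0   7   7   7   7   7   7  13

6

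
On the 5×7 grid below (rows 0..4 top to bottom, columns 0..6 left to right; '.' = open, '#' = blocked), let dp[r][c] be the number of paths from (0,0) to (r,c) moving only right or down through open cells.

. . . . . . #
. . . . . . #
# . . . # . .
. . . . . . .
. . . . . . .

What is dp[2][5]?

6

r\c   0   1   2   3   4   5   6
  0   1   1   1   1   1   1   0
  1   1   2   3   4   5   6   0
  2   0   2   5   9   0   6   6
  3   0   2   7  16  16  22  28
  4   0   2   9  25  41  63  91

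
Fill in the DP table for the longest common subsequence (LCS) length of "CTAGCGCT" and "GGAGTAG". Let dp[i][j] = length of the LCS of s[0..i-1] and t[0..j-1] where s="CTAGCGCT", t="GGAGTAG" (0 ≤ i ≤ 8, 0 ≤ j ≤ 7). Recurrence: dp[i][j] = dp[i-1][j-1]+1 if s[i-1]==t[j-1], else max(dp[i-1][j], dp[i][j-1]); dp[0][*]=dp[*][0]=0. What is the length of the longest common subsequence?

   ''  G  G  A  G  T  A  G
''  0  0  0  0  0  0  0  0
 C  0  0  0  0  0  0  0  0
 T  0  0  0  0  0  1  1  1
 A  0  0  0  1  1  1  2  2
 G  0  1  1  1  2  2  2  3
 C  0  1  1  1  2  2  2  3
 G  0  1  2  2  2  2  2  3
 C  0  1  2  2  2  2  2  3
 T  0  1  2  2  2  3  3  3

3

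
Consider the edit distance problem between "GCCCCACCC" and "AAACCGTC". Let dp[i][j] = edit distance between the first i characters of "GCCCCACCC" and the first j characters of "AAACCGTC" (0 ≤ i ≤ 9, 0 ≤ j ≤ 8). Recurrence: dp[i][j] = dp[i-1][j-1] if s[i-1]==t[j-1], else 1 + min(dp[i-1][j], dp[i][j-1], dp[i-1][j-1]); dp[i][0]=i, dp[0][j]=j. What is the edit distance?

   ''  A  A  A  C  C  G  T  C
''  0  1  2  3  4  5  6  7  8
 G  1  1  2  3  4  5  5  6  7
 C  2  2  2  3  3  4  5  6  6
 C  3  3  3  3  3  3  4  5  6
 C  4  4  4  4  3  3  4  5  5
 C  5  5  5  5  4  3  4  5  5
 A  6  5  5  5  5  4  4  5  6
 C  7  6  6  6  5  5  5  5  5
 C  8  7  7  7  6  5  6  6  5
 C  9  8  8  8  7  6  6  7  6

6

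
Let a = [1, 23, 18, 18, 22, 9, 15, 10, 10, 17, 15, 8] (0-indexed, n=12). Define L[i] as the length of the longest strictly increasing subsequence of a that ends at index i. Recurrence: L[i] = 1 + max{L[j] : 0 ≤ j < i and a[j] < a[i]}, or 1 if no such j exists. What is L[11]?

2

   i    0    1    2    3    4    5    6    7    8    9   10   11
a[i]    1   23   18   18   22    9   15   10   10   17   15    8
L[i]    1    2    2    2    3    2    3    3    3    4    4    2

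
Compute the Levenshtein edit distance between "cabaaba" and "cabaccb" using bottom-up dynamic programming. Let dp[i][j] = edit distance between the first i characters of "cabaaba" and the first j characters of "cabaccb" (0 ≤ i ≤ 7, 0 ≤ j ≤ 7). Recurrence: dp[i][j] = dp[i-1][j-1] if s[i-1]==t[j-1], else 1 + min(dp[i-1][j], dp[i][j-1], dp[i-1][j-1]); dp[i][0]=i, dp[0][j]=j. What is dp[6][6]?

2

   ''  c  a  b  a  c  c  b
''  0  1  2  3  4  5  6  7
 c  1  0  1  2  3  4  5  6
 a  2  1  0  1  2  3  4  5
 b  3  2  1  0  1  2  3  4
 a  4  3  2  1  0  1  2  3
 a  5  4  3  2  1  1  2  3
 b  6  5  4  3  2  2  2  2
 a  7  6  5  4  3  3  3  3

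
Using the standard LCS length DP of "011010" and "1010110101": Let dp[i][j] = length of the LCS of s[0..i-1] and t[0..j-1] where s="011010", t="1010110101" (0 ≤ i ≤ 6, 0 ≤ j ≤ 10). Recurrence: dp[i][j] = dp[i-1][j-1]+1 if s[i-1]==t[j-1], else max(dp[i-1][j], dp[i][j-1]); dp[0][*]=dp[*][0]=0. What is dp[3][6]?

3

   ''  1  0  1  0  1  1  0  1  0  1
''  0  0  0  0  0  0  0  0  0  0  0
 0  0  0  1  1  1  1  1  1  1  1  1
 1  0  1  1  2  2  2  2  2  2  2  2
 1  0  1  1  2  2  3  3  3  3  3  3
 0  0  1  2  2  3  3  3  4  4  4  4
 1  0  1  2  3  3  4  4  4  5  5  5
 0  0  1  2  3  4  4  4  5  5  6  6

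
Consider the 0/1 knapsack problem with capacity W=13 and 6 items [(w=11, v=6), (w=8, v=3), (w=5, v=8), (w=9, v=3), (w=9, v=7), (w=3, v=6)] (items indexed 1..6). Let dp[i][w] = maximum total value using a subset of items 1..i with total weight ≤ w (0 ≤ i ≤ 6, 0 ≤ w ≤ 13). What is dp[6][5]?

8

i\w   0   1   2   3   4   5   6   7   8   9  10  11  12  13
  0   0   0   0   0   0   0   0   0   0   0   0   0   0   0
  1   0   0   0   0   0   0   0   0   0   0   0   6   6   6
  2   0   0   0   0   0   0   0   0   3   3   3   6   6   6
  3   0   0   0   0   0   8   8   8   8   8   8   8   8  11
  4   0   0   0   0   0   8   8   8   8   8   8   8   8  11
  5   0   0   0   0   0   8   8   8   8   8   8   8   8  11
  6   0   0   0   6   6   8   8   8  14  14  14  14  14  14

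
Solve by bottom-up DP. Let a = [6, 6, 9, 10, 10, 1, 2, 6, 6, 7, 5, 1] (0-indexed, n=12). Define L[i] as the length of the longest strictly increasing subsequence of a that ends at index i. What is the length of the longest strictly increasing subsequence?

4

   i    0    1    2    3    4    5    6    7    8    9   10   11
a[i]    6    6    9   10   10    1    2    6    6    7    5    1
L[i]    1    1    2    3    3    1    2    3    3    4    3    1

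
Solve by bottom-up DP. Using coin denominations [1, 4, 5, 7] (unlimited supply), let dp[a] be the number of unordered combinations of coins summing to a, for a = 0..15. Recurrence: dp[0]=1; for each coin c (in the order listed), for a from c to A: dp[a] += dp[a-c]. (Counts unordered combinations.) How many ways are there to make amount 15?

after  coin     0     1     2     3     4     5     6     7     8     9    10    11    12    13    14    15
          1     1     1     1     1     1     1     1     1     1     1     1     1     1     1     1     1
          4     1     1     1     1     2     2     2     2     3     3     3     3     4     4     4     4
          5     1     1     1     1     2     3     3     3     4     5     6     6     7     8     9    10
          7     1     1     1     1     2     3     3     4     5     6     7     8    10    11    13    15

15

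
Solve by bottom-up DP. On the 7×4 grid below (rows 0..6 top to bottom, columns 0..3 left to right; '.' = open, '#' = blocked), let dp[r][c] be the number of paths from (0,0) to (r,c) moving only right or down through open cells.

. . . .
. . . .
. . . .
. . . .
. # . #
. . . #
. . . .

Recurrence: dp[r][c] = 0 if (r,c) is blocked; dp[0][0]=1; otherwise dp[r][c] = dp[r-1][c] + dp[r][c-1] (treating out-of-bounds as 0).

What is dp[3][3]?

20

r\c   0   1   2   3
  0   1   1   1   1
  1   1   2   3   4
  2   1   3   6  10
  3   1   4  10  20
  4   1   0  10   0
  5   1   1  11   0
  6   1   2  13  13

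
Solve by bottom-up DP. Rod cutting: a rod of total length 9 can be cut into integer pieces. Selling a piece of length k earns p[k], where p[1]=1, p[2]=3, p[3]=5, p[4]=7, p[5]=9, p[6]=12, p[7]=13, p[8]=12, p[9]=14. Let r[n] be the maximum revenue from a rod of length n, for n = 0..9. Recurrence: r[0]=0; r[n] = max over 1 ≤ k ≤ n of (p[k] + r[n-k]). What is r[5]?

9

   n    0    1    2    3    4    5    6    7    8    9
r[n]    0    1    3    5    7    9   12   13   15   17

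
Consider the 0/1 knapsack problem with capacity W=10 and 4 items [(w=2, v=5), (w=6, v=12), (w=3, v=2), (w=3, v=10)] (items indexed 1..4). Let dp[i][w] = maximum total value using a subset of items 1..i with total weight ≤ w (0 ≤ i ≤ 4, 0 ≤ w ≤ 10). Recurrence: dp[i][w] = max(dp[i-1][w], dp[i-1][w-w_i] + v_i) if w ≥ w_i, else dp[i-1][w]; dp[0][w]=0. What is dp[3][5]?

i\w   0   1   2   3   4   5   6   7   8   9  10
  0   0   0   0   0   0   0   0   0   0   0   0
  1   0   0   5   5   5   5   5   5   5   5   5
  2   0   0   5   5   5   5  12  12  17  17  17
  3   0   0   5   5   5   7  12  12  17  17  17
  4   0   0   5  10  10  15  15  15  17  22  22

7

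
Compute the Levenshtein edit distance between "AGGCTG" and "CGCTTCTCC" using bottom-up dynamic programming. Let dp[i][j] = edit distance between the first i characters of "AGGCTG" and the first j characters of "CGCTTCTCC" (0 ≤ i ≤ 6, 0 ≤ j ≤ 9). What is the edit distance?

6

   ''  C  G  C  T  T  C  T  C  C
''  0  1  2  3  4  5  6  7  8  9
 A  1  1  2  3  4  5  6  7  8  9
 G  2  2  1  2  3  4  5  6  7  8
 G  3  3  2  2  3  4  5  6  7  8
 C  4  3  3  2  3  4  4  5  6  7
 T  5  4  4  3  2  3  4  4  5  6
 G  6  5  4  4  3  3  4  5  5  6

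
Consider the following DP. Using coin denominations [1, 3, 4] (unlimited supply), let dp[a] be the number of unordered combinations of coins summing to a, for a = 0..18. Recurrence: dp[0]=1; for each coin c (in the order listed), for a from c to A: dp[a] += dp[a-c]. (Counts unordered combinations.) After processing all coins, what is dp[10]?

after  coin     0     1     2     3     4     5     6     7     8     9    10    11    12    13    14    15    16    17    18
          1     1     1     1     1     1     1     1     1     1     1     1     1     1     1     1     1     1     1     1
          3     1     1     1     2     2     2     3     3     3     4     4     4     5     5     5     6     6     6     7
          4     1     1     1     2     3     3     4     5     6     7     8     9    11    12    13    15    17    18    20

8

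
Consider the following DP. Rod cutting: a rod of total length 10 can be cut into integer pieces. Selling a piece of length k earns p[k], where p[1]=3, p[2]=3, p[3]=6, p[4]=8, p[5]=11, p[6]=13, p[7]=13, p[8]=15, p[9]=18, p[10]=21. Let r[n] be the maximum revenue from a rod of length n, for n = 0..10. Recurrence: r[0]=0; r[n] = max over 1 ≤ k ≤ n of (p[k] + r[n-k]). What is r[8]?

   n    0    1    2    3    4    5    6    7    8    9   10
r[n]    0    3    6    9   12   15   18   21   24   27   30

24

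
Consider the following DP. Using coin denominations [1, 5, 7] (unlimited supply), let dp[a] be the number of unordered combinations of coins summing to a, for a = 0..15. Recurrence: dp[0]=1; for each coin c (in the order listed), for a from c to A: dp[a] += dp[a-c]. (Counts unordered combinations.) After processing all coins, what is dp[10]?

4

after  coin     0     1     2     3     4     5     6     7     8     9    10    11    12    13    14    15
          1     1     1     1     1     1     1     1     1     1     1     1     1     1     1     1     1
          5     1     1     1     1     1     2     2     2     2     2     3     3     3     3     3     4
          7     1     1     1     1     1     2     2     3     3     3     4     4     5     5     6     7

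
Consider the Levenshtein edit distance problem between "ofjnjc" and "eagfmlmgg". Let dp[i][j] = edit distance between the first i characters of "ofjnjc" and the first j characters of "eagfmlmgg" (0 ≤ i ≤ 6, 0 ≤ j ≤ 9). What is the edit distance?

8

   ''  e  a  g  f  m  l  m  g  g
''  0  1  2  3  4  5  6  7  8  9
 o  1  1  2  3  4  5  6  7  8  9
 f  2  2  2  3  3  4  5  6  7  8
 j  3  3  3  3  4  4  5  6  7  8
 n  4  4  4  4  4  5  5  6  7  8
 j  5  5  5  5  5  5  6  6  7  8
 c  6  6  6  6  6  6  6  7  7  8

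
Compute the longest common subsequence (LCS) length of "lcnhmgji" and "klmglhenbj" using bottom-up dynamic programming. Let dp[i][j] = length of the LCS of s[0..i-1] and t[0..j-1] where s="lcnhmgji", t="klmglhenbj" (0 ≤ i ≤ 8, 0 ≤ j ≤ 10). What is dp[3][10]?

2

   ''  k  l  m  g  l  h  e  n  b  j
''  0  0  0  0  0  0  0  0  0  0  0
 l  0  0  1  1  1  1  1  1  1  1  1
 c  0  0  1  1  1  1  1  1  1  1  1
 n  0  0  1  1  1  1  1  1  2  2  2
 h  0  0  1  1  1  1  2  2  2  2  2
 m  0  0  1  2  2  2  2  2  2  2  2
 g  0  0  1  2  3  3  3  3  3  3  3
 j  0  0  1  2  3  3  3  3  3  3  4
 i  0  0  1  2  3  3  3  3  3  3  4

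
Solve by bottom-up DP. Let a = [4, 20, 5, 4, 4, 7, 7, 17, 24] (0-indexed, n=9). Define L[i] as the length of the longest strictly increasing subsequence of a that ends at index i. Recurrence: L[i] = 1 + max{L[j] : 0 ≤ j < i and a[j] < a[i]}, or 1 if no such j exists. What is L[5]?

   i    0    1    2    3    4    5    6    7    8
a[i]    4   20    5    4    4    7    7   17   24
L[i]    1    2    2    1    1    3    3    4    5

3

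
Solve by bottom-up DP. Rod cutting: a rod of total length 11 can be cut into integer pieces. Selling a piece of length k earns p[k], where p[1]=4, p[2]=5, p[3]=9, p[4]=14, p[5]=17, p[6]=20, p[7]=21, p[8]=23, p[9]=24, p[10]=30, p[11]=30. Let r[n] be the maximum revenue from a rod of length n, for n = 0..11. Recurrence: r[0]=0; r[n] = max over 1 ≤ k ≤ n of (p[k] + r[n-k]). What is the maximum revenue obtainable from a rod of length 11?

   n    0    1    2    3    4    5    6    7    8    9   10   11
r[n]    0    4    8   12   16   20   24   28   32   36   40   44

44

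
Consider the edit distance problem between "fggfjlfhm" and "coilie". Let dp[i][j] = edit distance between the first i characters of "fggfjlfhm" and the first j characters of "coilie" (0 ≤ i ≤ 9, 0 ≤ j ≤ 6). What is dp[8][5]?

7

   ''  c  o  i  l  i  e
''  0  1  2  3  4  5  6
 f  1  1  2  3  4  5  6
 g  2  2  2  3  4  5  6
 g  3  3  3  3  4  5  6
 f  4  4  4  4  4  5  6
 j  5  5  5  5  5  5  6
 l  6  6  6  6  5  6  6
 f  7  7  7  7  6  6  7
 h  8  8  8  8  7  7  7
 m  9  9  9  9  8  8  8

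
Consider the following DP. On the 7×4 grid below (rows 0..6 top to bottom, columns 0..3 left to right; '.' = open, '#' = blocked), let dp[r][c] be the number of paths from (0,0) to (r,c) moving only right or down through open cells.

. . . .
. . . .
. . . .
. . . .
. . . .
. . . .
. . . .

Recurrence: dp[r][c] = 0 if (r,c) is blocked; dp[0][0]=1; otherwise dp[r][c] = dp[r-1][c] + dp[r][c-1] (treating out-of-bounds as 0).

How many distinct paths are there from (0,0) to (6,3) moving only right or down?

84

r\c   0   1   2   3
  0   1   1   1   1
  1   1   2   3   4
  2   1   3   6  10
  3   1   4  10  20
  4   1   5  15  35
  5   1   6  21  56
  6   1   7  28  84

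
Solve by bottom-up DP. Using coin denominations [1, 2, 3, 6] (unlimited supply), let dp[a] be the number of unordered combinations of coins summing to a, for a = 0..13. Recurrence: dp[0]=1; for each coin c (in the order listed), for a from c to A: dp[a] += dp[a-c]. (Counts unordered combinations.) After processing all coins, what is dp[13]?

30

after  coin     0     1     2     3     4     5     6     7     8     9    10    11    12    13
          1     1     1     1     1     1     1     1     1     1     1     1     1     1     1
          2     1     1     2     2     3     3     4     4     5     5     6     6     7     7
          3     1     1     2     3     4     5     7     8    10    12    14    16    19    21
          6     1     1     2     3     4     5     8     9    12    15    18    21    27    30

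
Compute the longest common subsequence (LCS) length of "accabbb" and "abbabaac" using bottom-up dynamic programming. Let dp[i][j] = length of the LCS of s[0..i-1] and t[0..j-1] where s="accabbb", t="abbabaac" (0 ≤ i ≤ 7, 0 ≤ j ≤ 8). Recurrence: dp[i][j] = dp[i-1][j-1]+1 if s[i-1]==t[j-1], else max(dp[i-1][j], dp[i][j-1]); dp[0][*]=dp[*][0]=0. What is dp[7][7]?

4

   ''  a  b  b  a  b  a  a  c
''  0  0  0  0  0  0  0  0  0
 a  0  1  1  1  1  1  1  1  1
 c  0  1  1  1  1  1  1  1  2
 c  0  1  1  1  1  1  1  1  2
 a  0  1  1  1  2  2  2  2  2
 b  0  1  2  2  2  3  3  3  3
 b  0  1  2  3  3  3  3  3  3
 b  0  1  2  3  3  4  4  4  4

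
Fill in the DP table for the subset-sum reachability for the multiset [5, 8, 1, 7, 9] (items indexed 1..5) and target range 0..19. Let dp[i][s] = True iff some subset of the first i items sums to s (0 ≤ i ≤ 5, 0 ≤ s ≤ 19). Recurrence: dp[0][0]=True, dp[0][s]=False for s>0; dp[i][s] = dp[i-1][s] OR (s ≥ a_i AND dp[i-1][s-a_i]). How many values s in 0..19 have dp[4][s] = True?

i\s   0   1   2   3   4   5   6   7   8   9  10  11  12  13  14  15  16  17  18  19
  0   T   F   F   F   F   F   F   F   F   F   F   F   F   F   F   F   F   F   F   F
  1   T   F   F   F   F   T   F   F   F   F   F   F   F   F   F   F   F   F   F   F
  2   T   F   F   F   F   T   F   F   T   F   F   F   F   T   F   F   F   F   F   F
  3   T   T   F   F   F   T   T   F   T   T   F   F   F   T   T   F   F   F   F   F
  4   T   T   F   F   F   T   T   T   T   T   F   F   T   T   T   T   T   F   F   F
  5   T   T   F   F   F   T   T   T   T   T   T   F   T   T   T   T   T   T   T   F

12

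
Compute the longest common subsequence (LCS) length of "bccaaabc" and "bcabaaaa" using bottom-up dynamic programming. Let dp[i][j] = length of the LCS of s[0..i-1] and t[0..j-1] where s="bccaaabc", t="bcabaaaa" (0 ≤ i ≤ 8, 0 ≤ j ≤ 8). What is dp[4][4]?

   ''  b  c  a  b  a  a  a  a
''  0  0  0  0  0  0  0  0  0
 b  0  1  1  1  1  1  1  1  1
 c  0  1  2  2  2  2  2  2  2
 c  0  1  2  2  2  2  2  2  2
 a  0  1  2  3  3  3  3  3  3
 a  0  1  2  3  3  4  4  4  4
 a  0  1  2  3  3  4  5  5  5
 b  0  1  2  3  4  4  5  5  5
 c  0  1  2  3  4  4  5  5  5

3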